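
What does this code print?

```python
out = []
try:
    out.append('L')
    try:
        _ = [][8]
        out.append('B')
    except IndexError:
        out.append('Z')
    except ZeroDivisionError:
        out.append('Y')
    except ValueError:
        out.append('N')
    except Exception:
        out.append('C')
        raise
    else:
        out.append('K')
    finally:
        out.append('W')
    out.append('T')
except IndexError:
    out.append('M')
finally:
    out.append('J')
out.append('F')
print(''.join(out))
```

Execution trace: 'L' (try body) → 'Z' (inner except IndexError) → 'W' (inner finally) → 'T' (try body, no exception) → 'J' (finally) → 'F' (after the try/except). Output: LZWTJF

Answer: LZWTJF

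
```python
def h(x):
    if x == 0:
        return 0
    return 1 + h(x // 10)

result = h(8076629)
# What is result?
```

Count of digits of 8076629: 7

Answer: 7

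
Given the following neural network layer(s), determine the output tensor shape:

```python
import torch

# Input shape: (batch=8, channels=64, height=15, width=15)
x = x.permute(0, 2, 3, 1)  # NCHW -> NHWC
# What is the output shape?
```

Input: (8, 64, 15, 15) -> Output: (8, 15, 15, 64)

Answer: (8, 15, 15, 64)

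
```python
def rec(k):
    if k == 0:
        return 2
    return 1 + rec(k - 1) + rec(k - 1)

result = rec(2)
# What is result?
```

rec(k) = 1 + 2·rec(k-1), rec(0)=2. Closed form: (2+1)·2^2 - 1 = 11.

Answer: 11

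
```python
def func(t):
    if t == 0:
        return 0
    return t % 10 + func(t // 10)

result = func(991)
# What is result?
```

Sum of digits of 991: 1 + 9 + 9 = 19

Answer: 19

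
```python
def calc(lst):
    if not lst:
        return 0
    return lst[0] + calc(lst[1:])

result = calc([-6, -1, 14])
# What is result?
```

(-6) + (-1) + 14 + 0 = 7

Answer: 7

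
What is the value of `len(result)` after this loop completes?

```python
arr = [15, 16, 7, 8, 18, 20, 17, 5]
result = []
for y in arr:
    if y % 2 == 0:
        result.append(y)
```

Count even numbers in [15, 16, 7, 8, 18, 20, 17, 5]
`result` takes the values: [] → [16] → [16, 8] → [16, 8, 18] → [16, 8, 18, 20]
So `len(result)` = 4

Answer: 4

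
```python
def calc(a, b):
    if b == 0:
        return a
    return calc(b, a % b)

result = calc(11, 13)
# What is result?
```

calc(11, 13) -> calc(13, 11) -> calc(11, 2) -> calc(2, 1) -> calc(1, 0) -> 1

Answer: 1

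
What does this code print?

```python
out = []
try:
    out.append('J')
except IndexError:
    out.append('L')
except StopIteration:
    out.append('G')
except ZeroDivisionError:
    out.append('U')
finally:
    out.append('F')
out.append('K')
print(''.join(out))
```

Execution trace: 'J' (try body, no exception) → 'F' (finally) → 'K' (after the try/except). Output: JFK

Answer: JFK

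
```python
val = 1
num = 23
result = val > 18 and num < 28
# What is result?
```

Trace:
`val = 1` → val = 1
`num = 23` → num = 23
`result = val > 18 and num < 28` → result = False
So result = False

Answer: False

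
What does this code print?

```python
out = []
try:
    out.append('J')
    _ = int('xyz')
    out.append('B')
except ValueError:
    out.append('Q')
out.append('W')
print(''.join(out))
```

Execution trace: 'J' (try body) → 'Q' (except ValueError) → 'W' (after the try/except). Output: JQW

Answer: JQW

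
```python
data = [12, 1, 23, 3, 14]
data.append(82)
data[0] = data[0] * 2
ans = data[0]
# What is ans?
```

Trace:
`data = [12, 1, 23, 3, 14]` → data = [12, 1, 23, 3, 14]
`data.append(82)` → data = [12, 1, 23, 3, 14, 82]
`data[0] = data[0] * 2` → data = [24, 1, 23, 3, 14, 82]
`ans = data[0]` → ans = 24
So ans = 24

Answer: 24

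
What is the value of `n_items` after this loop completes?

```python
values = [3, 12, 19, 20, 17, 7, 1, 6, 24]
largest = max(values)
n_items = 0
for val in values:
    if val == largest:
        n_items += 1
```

Count of max value 24 in [3, 12, 19, 20, 17, 7, 1, 6, 24]
`n_items` takes the values: 0 → 1

Answer: 1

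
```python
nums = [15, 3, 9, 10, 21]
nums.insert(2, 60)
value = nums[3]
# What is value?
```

Trace:
`nums = [15, 3, 9, 10, 21]` → nums = [15, 3, 9, 10, 21]
`nums.insert(2, 60)` → nums = [15, 3, 60, 9, 10, 21]
`value = nums[3]` → value = 9
So value = 9

Answer: 9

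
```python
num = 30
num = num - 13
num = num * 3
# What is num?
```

Trace:
`num = 30` → num = 30
`num = num - 13` → num = 17
`num = num * 3` → num = 51
So num = 51

Answer: 51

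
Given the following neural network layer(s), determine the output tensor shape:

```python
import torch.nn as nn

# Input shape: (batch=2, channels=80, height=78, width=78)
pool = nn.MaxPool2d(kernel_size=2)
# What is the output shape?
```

Input: (2, 80, 78, 78) -> Output: (2, 80, 39, 39)

Answer: (2, 80, 39, 39)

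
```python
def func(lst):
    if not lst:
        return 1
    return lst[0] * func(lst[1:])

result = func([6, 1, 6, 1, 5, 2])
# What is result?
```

Product over [6, 1, 6, 1, 5, 2] = 6 * 1 * 6 * 1 * 5 * 2 = 360

Answer: 360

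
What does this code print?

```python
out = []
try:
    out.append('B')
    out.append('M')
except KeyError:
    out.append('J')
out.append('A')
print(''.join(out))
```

Execution trace: 'B' (try body) → 'M' (try body, no exception) → 'A' (after the try/except). Output: BMA

Answer: BMA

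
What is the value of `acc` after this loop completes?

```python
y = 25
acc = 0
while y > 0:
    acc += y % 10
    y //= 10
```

Sum digits of 25
`acc` takes the values: 0 → 5 → 7

Answer: 7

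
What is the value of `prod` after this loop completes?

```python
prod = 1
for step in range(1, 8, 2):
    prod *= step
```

Product of 1, 3, 5, ... up to 7
`prod` takes the values: 1 → 3 → 15 → 105

Answer: 105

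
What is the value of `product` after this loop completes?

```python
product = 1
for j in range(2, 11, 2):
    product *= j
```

Product of even numbers 2 to 10
`product` takes the values: 1 → 2 → 8 → 48 → 384 → 3840

Answer: 3840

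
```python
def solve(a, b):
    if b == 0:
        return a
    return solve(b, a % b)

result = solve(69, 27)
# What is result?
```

solve(69, 27) -> solve(27, 15) -> solve(15, 12) -> solve(12, 3) -> solve(3, 0) -> 3

Answer: 3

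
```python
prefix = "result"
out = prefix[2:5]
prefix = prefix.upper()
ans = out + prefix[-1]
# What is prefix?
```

Trace:
`prefix = "result"` → prefix = 'result'
`out = prefix[2:5]` → out = 'sul'
`prefix = prefix.upper()` → prefix = 'RESULT'
`ans = out + prefix[-1]` → ans = 'sulT'
So prefix = 'RESULT'

Answer: 'RESULT'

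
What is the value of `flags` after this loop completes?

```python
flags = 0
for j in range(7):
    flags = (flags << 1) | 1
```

Build 7 consecutive 1-bits: 0b1111111
`flags` takes the values: 0 → 1 → 3 → 7 → 15 → 31 → 63 → 127

Answer: 127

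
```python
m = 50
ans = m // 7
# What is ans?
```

Trace:
`m = 50` → m = 50
`ans = m // 7` → ans = 7
So ans = 7

Answer: 7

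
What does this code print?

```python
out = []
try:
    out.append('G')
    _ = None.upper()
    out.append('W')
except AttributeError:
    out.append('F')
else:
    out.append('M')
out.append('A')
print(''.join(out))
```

Execution trace: 'G' (try body) → 'F' (except AttributeError) → 'A' (after the try/except). Output: GFA

Answer: GFA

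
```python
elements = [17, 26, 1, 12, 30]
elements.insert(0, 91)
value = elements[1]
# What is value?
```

Trace:
`elements = [17, 26, 1, 12, 30]` → elements = [17, 26, 1, 12, 30]
`elements.insert(0, 91)` → elements = [91, 17, 26, 1, 12, 30]
`value = elements[1]` → value = 17
So value = 17

Answer: 17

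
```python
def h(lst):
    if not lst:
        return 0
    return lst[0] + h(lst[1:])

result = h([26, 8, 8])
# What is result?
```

26 + 8 + 8 + 0 = 42

Answer: 42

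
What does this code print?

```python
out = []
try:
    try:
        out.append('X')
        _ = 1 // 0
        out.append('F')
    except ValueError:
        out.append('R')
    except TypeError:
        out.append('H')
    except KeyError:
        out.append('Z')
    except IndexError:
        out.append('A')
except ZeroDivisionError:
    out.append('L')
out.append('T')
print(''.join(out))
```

Execution trace: 'X' (try body) → 'L' (outer except ZeroDivisionError) → 'T' (after the try/except). Output: XLT

Answer: XLT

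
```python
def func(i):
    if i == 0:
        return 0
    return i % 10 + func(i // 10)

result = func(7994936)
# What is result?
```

Sum of digits of 7994936: 6 + 3 + 9 + 4 + 9 + 9 + 7 = 47

Answer: 47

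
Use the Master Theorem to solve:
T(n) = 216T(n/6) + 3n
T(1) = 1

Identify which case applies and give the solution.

a=216, b=6, f(n)=3n. log_6(216) = 3. Since c=1 < 3, Case 1 applies: T(n) = Θ(n^log_b(a)) = O(n^3).

Answer: O(n^3) - Case 1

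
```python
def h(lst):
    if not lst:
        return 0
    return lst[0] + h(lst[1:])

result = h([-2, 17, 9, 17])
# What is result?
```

(-2) + 17 + 9 + 17 + 0 = 41

Answer: 41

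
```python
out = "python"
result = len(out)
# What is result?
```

Trace:
`out = "python"` → out = 'python'
`result = len(out)` → result = 6
So result = 6

Answer: 6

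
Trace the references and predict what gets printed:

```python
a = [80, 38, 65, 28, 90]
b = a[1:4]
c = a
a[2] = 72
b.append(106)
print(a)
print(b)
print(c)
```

Key concept: slice vs alias.
Step by step:
`a = [80, 38, 65, 28, 90]` → a = [80, 38, 65, 28, 90]
`b = a[1:4]` → b = [38, 65, 28]
`c = a` → c = [80, 38, 65, 28, 90] (same object as a)
`a[2] = 72` → a = [80, 38, 72, 28, 90] (same object as c); c = [80, 38, 72, 28, 90] (same object as a)
`b.append(106)` → b = [38, 65, 28, 106]
`print(a)` → prints [80, 38, 72, 28, 90]
`print(b)` → prints [38, 65, 28, 106]
`print(c)` → prints [80, 38, 72, 28, 90]

Answer:
[80, 38, 72, 28, 90]
[38, 65, 28, 106]
[80, 38, 72, 28, 90]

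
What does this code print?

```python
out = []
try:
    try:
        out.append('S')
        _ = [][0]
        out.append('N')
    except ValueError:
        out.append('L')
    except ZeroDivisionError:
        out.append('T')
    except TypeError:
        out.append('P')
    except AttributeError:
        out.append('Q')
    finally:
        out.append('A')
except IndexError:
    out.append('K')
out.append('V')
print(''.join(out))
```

Execution trace: 'S' (try body) → 'A' (finally) → 'K' (outer except IndexError) → 'V' (after the try/except). Output: SAKV

Answer: SAKV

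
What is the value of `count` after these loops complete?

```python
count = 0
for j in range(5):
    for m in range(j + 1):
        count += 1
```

Triangle: 1 + 2 + ... + 5
`count` takes the values: 0 → 1 → 2 → 3 → 4 → 5 → 6 → 7 → 8 → 9 → 10 → 11 → 12 → 13 → 14 → 15

Answer: 15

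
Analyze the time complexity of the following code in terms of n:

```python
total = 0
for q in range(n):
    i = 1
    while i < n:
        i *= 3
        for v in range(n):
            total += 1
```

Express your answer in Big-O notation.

Each loop level contributes: n × log n × n. Multiplying the contributions gives O(n^2 log n).

Answer: O(n^2 log n)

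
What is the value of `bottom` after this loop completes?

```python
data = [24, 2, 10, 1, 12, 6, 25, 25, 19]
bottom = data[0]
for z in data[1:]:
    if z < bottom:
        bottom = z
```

Minimum of [24, 2, 10, 1, 12, 6, 25, 25, 19]
`bottom` takes the values: 24 → 2 → 1

Answer: 1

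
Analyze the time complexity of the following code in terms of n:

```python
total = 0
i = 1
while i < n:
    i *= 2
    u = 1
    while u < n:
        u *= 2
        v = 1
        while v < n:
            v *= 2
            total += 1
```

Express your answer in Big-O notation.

Each loop level contributes: log n × log n × log n. Multiplying the contributions gives O(log^3 n).

Answer: O(log^3 n)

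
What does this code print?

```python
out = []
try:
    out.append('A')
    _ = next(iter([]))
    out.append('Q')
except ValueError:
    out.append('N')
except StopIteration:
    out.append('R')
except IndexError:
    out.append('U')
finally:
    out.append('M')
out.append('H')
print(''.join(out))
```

Execution trace: 'A' (try body) → 'R' (except StopIteration) → 'M' (finally) → 'H' (after the try/except). Output: ARMH

Answer: ARMH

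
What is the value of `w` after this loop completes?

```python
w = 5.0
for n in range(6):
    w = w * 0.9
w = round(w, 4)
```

Exponential decay: 5.0 * 0.9^6
`w` takes the values: 5.0 → 4.5 → 4.05 → 3.645 → 3.2805 → 2.95245 → 2.657205 → 2.6572

Answer: 2.6572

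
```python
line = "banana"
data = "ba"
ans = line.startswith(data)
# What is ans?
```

Trace:
`line = "banana"` → line = 'banana'
`data = "ba"` → data = 'ba'
`ans = line.startswith(data)` → ans = True
So ans = True

Answer: True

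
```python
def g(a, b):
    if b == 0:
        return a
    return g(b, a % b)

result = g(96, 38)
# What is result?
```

g(96, 38) -> g(38, 20) -> g(20, 18) -> g(18, 2) -> g(2, 0) -> 2

Answer: 2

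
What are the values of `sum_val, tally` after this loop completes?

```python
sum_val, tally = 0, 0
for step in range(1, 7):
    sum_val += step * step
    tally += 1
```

Sum of squares and count
`sum_val, tally` takes the values: (0, 0) → (1, 0) → (1, 1) → (5, 1) → (5, 2) → (14, 2) → (14, 3) → (30, 3) → (30, 4) → (55, 4) → (55, 5) → (91, 5) → (91, 6)

Answer: 91, 6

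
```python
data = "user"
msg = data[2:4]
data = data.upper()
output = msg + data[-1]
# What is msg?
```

Trace:
`data = "user"` → data = 'user'
`msg = data[2:4]` → msg = 'er'
`data = data.upper()` → data = 'USER'
`output = msg + data[-1]` → output = 'erR'
So msg = 'er'

Answer: 'er'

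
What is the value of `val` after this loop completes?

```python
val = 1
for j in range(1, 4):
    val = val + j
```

Start at 1, add 1 through 3
`val` takes the values: 1 → 2 → 4 → 7

Answer: 7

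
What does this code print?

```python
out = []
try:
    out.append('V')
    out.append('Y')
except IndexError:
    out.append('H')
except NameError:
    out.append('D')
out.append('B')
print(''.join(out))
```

Execution trace: 'V' (try body) → 'Y' (try body, no exception) → 'B' (after the try/except). Output: VYB

Answer: VYB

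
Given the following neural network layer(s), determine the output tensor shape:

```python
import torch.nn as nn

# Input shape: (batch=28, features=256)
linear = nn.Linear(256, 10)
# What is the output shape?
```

Input: (28, 256) -> Output: (28, 10)

Answer: (28, 10)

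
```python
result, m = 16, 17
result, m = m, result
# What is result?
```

Trace:
`result, m = 16, 17` → result = 16; m = 17
`result, m = m, result` → result = 17; m = 16
So result = 17

Answer: 17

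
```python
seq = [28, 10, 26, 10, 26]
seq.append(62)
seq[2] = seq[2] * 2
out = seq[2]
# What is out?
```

Trace:
`seq = [28, 10, 26, 10, 26]` → seq = [28, 10, 26, 10, 26]
`seq.append(62)` → seq = [28, 10, 26, 10, 26, 62]
`seq[2] = seq[2] * 2` → seq = [28, 10, 52, 10, 26, 62]
`out = seq[2]` → out = 52
So out = 52

Answer: 52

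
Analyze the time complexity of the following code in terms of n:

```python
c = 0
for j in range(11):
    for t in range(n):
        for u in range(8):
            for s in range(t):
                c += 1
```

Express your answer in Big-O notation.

Each loop level contributes: 1 × n × 1 × n. Multiplying the contributions gives O(n^2).

Answer: O(n^2)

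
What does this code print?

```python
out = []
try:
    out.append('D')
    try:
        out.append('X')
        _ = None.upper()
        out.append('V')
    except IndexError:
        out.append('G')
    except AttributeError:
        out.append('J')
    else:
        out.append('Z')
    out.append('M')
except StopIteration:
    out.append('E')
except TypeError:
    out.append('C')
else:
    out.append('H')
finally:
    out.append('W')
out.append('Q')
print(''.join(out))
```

Execution trace: 'D' (try body) → 'X' (inner try body) → 'J' (inner except AttributeError) → 'M' (try body, no exception) → 'H' (else) → 'W' (finally) → 'Q' (after the try/except). Output: DXJMHWQ

Answer: DXJMHWQ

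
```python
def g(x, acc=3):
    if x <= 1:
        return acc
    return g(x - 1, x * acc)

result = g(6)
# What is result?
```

Accumulator trace (n, acc): (6, 3) -> (5, 18) -> (4, 90) -> (3, 360) -> (2, 1080) -> (1, 2160) -> return 2160

Answer: 2160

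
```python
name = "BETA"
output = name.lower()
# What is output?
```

Trace:
`name = "BETA"` → name = 'BETA'
`output = name.lower()` → output = 'beta'
So output = 'beta'

Answer: 'beta'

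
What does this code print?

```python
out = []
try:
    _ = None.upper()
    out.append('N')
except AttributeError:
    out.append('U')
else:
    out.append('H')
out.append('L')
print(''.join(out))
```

Execution trace: 'U' (except AttributeError) → 'L' (after the try/except). Output: UL

Answer: UL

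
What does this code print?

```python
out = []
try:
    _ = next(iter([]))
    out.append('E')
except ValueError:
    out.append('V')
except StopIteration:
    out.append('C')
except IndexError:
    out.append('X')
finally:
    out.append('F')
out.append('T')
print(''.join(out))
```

Execution trace: 'C' (except StopIteration) → 'F' (finally) → 'T' (after the try/except). Output: CFT

Answer: CFT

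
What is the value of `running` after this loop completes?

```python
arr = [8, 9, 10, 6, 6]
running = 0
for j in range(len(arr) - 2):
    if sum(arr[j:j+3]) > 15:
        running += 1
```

Count windows with sum > 15
`running` takes the values: 0 → 1 → 2 → 3

Answer: 3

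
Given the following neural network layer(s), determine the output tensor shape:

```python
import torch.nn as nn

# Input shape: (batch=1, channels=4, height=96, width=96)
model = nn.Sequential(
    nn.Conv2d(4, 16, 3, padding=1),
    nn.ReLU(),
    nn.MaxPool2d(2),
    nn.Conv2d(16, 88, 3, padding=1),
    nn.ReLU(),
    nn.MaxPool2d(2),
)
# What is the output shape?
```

Input: (1, 4, 96, 96) -> after first Conv2d: (1, 16, 96, 96) -> after first MaxPool2d: (1, 16, 48, 48) -> after second Conv2d: (1, 88, 48, 48) -> Output: (1, 88, 24, 24)

Answer: (1, 88, 24, 24)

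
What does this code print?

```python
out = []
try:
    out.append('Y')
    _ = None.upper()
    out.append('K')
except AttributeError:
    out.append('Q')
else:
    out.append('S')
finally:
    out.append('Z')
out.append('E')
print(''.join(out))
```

Execution trace: 'Y' (try body) → 'Q' (except AttributeError) → 'Z' (finally) → 'E' (after the try/except). Output: YQZE

Answer: YQZE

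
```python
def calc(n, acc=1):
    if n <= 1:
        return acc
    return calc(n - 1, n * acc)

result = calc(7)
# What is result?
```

Accumulator trace (n, acc): (7, 1) -> (6, 7) -> (5, 42) -> (4, 210) -> (3, 840) -> (2, 2520) -> (1, 5040) -> return 5040

Answer: 5040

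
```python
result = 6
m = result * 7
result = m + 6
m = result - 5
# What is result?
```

Trace:
`result = 6` → result = 6
`m = result * 7` → m = 42
`result = m + 6` → result = 48
`m = result - 5` → m = 43
So result = 48

Answer: 48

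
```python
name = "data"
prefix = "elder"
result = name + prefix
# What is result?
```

Trace:
`name = "data"` → name = 'data'
`prefix = "elder"` → prefix = 'elder'
`result = name + prefix` → result = 'dataelder'
So result = 'dataelder'

Answer: 'dataelder'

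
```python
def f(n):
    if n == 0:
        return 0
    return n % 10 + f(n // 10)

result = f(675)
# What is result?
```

Sum of digits of 675: 5 + 7 + 6 = 18

Answer: 18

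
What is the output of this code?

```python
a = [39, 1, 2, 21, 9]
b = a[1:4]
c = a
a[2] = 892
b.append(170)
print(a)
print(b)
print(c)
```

Key concept: slice vs alias.
Step by step:
`a = [39, 1, 2, 21, 9]` → a = [39, 1, 2, 21, 9]
`b = a[1:4]` → b = [1, 2, 21]
`c = a` → c = [39, 1, 2, 21, 9] (same object as a)
`a[2] = 892` → a = [39, 1, 892, 21, 9] (same object as c); c = [39, 1, 892, 21, 9] (same object as a)
`b.append(170)` → b = [1, 2, 21, 170]
`print(a)` → prints [39, 1, 892, 21, 9]
`print(b)` → prints [1, 2, 21, 170]
`print(c)` → prints [39, 1, 892, 21, 9]

Answer:
[39, 1, 892, 21, 9]
[1, 2, 21, 170]
[39, 1, 892, 21, 9]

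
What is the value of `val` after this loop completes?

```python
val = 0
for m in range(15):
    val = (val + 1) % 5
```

Increment mod 5, 15 times = 0
`val` takes the values: 0 → 1 → 2 → 3 → 4 → 0 → 1 → 2 → 3 → 4 → 0 → 1 → 2 → 3 → 4 → 0

Answer: 0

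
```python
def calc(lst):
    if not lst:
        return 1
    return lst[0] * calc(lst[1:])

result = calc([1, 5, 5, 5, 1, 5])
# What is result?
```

Product over [1, 5, 5, 5, 1, 5] = 1 * 5 * 5 * 5 * 1 * 5 = 625

Answer: 625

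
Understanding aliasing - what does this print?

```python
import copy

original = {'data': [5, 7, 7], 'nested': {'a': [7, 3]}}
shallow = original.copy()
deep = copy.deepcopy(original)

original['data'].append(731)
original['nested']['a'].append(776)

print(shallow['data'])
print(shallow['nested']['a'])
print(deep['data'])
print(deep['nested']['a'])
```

Key concept: comparing shallow vs deep copy.
Step by step:
`original = {'data': [5, 7, 7], 'nested': {'a': [7, 3]}}` → original = {'data': [5, 7, 7], 'nested': {'a': [7, 3]}}
`shallow = original.copy()` → shallow = {'data': [5, 7, 7], 'nested': {'a': [7, 3]}}
`deep = copy.deepcopy(original)` → deep = {'data': [5, 7, 7], 'nested': {'a': [7, 3]}}
`original['data'].append(731)` → original = {'data': [5, 7, 7, 731], 'nested': {'a': [7, 3]}}; shallow = {'data': [5, 7, 7, 731], 'nested': {'a': [7, 3]}}
`original['nested']['a'].append(776)` → original = {'data': [5, 7, 7, 731], 'nested': {'a': [7, 3, 776]}}; shallow = {'data': [5, 7, 7, 731], 'nested': {'a': [7, 3, 776]}}
`print(shallow['data'])` → prints [5, 7, 7, 731]
`print(shallow['nested']['a'])` → prints [7, 3, 776]
`print(deep['data'])` → prints [5, 7, 7]
`print(deep['nested']['a'])` → prints [7, 3]

Answer:
[5, 7, 7, 731]
[7, 3, 776]
[5, 7, 7]
[7, 3]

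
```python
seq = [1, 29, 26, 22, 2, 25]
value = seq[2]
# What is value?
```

Trace:
`seq = [1, 29, 26, 22, 2, 25]` → seq = [1, 29, 26, 22, 2, 25]
`value = seq[2]` → value = 26
So value = 26

Answer: 26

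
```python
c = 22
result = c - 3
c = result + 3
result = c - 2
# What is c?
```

Trace:
`c = 22` → c = 22
`result = c - 3` → result = 19
`c = result + 3` → c = 22
`result = c - 2` → result = 20
So c = 22

Answer: 22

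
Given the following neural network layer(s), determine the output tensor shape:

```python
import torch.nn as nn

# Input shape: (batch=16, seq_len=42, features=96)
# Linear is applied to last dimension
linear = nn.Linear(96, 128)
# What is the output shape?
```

Input: (16, 42, 96) -> Output: (16, 42, 128)

Answer: (16, 42, 128)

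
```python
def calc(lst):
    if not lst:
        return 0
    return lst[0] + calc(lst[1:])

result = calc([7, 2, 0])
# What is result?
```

7 + 2 + 0 + 0 = 9

Answer: 9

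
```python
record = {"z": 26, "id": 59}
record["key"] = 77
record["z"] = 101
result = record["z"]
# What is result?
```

Trace:
`record = {"z": 26, "id": 59}` → record = {'z': 26, 'id': 59}
`record["key"] = 77` → record = {'z': 26, 'id': 59, 'key': 77}
`record["z"] = 101` → record = {'z': 101, 'id': 59, 'key': 77}
`result = record["z"]` → result = 101
So result = 101

Answer: 101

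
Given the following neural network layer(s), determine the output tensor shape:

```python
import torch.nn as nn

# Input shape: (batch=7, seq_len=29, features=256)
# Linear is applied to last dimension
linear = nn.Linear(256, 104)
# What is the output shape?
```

Input: (7, 29, 256) -> Output: (7, 29, 104)

Answer: (7, 29, 104)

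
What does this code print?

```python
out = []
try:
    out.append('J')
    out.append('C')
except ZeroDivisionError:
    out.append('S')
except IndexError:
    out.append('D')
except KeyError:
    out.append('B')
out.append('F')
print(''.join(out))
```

Execution trace: 'J' (try body) → 'C' (try body, no exception) → 'F' (after the try/except). Output: JCF

Answer: JCF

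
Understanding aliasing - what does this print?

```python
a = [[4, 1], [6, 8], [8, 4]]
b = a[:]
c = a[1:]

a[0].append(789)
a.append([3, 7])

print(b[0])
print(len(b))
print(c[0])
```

Key concept: slice with nested mutation.
Step by step:
`a = [[4, 1], [6, 8], [8, 4]]` → a = [[4, 1], [6, 8], [8, 4]]
`b = a[:]` → b = [[4, 1], [6, 8], [8, 4]]
`c = a[1:]` → c = [[6, 8], [8, 4]]
`a[0].append(789)` → a = [[4, 1, 789], [6, 8], [8, 4]]; b = [[4, 1, 789], [6, 8], [8, 4]]
`a.append([3, 7])` → a = [[4, 1, 789], [6, 8], [8, 4], [3, 7]]
`print(b[0])` → prints [4, 1, 789]
`print(len(b))` → prints 3
`print(c[0])` → prints [6, 8]

Answer:
[4, 1, 789]
3
[6, 8]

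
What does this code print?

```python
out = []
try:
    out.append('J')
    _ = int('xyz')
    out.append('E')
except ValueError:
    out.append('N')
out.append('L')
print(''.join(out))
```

Execution trace: 'J' (try body) → 'N' (except ValueError) → 'L' (after the try/except). Output: JNL

Answer: JNL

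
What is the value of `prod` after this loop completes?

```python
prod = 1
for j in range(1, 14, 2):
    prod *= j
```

Product of 1, 3, 5, ... up to 13
`prod` takes the values: 1 → 3 → 15 → 105 → 945 → 10395 → 135135

Answer: 135135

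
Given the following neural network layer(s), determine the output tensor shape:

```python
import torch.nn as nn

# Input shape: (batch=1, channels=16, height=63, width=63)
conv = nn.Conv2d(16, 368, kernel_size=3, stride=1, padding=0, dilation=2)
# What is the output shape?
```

Input: (1, 16, 63, 63) -> Output: (1, 368, 59, 59)

Answer: (1, 368, 59, 59)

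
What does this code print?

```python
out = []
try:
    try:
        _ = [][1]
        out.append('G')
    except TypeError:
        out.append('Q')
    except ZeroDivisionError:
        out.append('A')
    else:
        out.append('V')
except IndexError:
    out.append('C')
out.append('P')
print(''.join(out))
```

Execution trace: 'C' (outer except IndexError) → 'P' (after the try/except). Output: CP

Answer: CP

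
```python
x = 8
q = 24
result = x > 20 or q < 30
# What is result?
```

Trace:
`x = 8` → x = 8
`q = 24` → q = 24
`result = x > 20 or q < 30` → result = True
So result = True

Answer: True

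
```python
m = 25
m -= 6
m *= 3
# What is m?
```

Trace:
`m = 25` → m = 25
`m -= 6` → m = 19
`m *= 3` → m = 57
So m = 57

Answer: 57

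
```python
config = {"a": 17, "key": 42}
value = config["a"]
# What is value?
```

Trace:
`config = {"a": 17, "key": 42}` → config = {'a': 17, 'key': 42}
`value = config["a"]` → value = 17
So value = 17

Answer: 17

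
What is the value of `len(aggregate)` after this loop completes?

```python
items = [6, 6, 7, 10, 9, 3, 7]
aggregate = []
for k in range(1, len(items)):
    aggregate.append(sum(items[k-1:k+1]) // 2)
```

Number of 2-element averages
`aggregate` takes the values: [] → [6] → [6, 6] → [6, 6, 8] → [6, 6, 8, 9] → [6, 6, 8, 9, 6] → [6, 6, 8, 9, 6, 5]
So `len(aggregate)` = 6

Answer: 6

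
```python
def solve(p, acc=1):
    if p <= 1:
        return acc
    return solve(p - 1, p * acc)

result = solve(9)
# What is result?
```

Accumulator trace (n, acc): (9, 1) -> (8, 9) -> (7, 72) -> (6, 504) -> (5, 3024) -> (4, 15120) -> (3, 60480) -> (2, 181440) -> (1, 362880) -> return 362880

Answer: 362880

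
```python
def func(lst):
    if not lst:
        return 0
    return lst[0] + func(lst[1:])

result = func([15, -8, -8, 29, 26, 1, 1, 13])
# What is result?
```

15 + (-8) + (-8) + 29 + 26 + 1 + 1 + 13 + 0 = 69

Answer: 69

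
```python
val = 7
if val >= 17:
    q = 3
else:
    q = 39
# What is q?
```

Trace:
`val = 7` → val = 7
`if val >= 17: ...` → val >= 17 is False, take else branch → q = 39
So q = 39

Answer: 39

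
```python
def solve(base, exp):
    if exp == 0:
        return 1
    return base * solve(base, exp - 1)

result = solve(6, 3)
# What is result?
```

solve(6, 3) = 6 * 6 * 6 = 216

Answer: 216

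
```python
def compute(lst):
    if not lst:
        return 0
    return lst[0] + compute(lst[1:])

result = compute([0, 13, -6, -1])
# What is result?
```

0 + 13 + (-6) + (-1) + 0 = 6

Answer: 6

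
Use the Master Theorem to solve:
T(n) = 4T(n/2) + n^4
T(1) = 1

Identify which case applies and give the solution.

a=4, b=2, f(n)=n^4. log_2(4) = 2. Since c=4 > 2 and the regularity condition holds (4(n/2)^4 = (4/2^4)n^4 with 4/2^4 < 1), Case 3 applies: T(n) = Θ(f(n)) = O(n^4).

Answer: O(n^4) - Case 3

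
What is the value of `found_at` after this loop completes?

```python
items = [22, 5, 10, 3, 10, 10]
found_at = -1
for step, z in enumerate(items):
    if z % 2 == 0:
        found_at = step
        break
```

First even number index in [22, 5, 10, 3, 10, 10]
`found_at` takes the values: -1 → 0

Answer: 0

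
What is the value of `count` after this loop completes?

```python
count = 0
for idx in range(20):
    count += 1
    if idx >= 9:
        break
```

Loop breaks when idx reaches 9, count is 10
`count` takes the values: 0 → 1 → 2 → 3 → 4 → 5 → 6 → 7 → 8 → 9 → 10

Answer: 10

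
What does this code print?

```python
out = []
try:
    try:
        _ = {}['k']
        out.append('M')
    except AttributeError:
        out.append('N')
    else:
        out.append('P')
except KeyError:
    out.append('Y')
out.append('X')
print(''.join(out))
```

Execution trace: 'Y' (outer except KeyError) → 'X' (after the try/except). Output: YX

Answer: YX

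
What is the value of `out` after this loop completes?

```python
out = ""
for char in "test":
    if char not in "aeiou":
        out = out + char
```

Remove vowels from 'test'
`out` takes the values: "" → "t" → "ts" → "tst"

Answer: "tst"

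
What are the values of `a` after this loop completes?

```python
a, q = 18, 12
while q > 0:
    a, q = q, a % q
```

GCD of 18 and 12
`a` takes the values: 18 → 12 → 6

Answer: 6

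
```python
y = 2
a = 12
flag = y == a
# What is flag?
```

Trace:
`y = 2` → y = 2
`a = 12` → a = 12
`flag = y == a` → flag = False
So flag = False

Answer: False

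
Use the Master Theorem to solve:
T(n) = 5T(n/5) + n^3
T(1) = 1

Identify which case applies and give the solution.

a=5, b=5, f(n)=n^3. log_5(5) = 1. Since c=3 > 1 and the regularity condition holds (5(n/5)^3 = (5/5^3)n^3 with 5/5^3 < 1), Case 3 applies: T(n) = Θ(f(n)) = O(n^3).

Answer: O(n^3) - Case 3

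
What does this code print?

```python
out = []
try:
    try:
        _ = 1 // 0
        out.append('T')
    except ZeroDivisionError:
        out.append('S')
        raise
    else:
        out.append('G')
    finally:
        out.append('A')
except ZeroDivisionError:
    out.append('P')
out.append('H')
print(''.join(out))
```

Execution trace: 'S' (inner except ZeroDivisionError) → 'A' (inner finally) → 'P' (outer except ZeroDivisionError) → 'H' (after the try/except). Output: SAPH

Answer: SAPH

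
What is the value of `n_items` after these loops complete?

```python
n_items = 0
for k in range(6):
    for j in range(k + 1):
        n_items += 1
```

Triangle: 1 + 2 + ... + 6
`n_items` takes the values: 0 → 1 → 2 → 3 → 4 → 5 → 6 → 7 → 8 → 9 → 10 → 11 → 12 → 13 → 14 → 15 → 16 → 17 → 18 → 19 → 20 → 21

Answer: 21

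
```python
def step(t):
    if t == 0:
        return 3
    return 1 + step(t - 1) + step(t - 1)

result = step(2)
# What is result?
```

step(t) = 1 + 2·step(t-1), step(0)=3. Closed form: (3+1)·2^2 - 1 = 15.

Answer: 15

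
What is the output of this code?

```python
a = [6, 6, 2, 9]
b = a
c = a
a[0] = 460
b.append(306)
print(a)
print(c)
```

Key concept: multiple aliases.
Step by step:
`a = [6, 6, 2, 9]` → a = [6, 6, 2, 9]
`b = a` → b = [6, 6, 2, 9] (same object as a)
`c = a` → c = [6, 6, 2, 9] (same object as a, b)
`a[0] = 460` → a = [460, 6, 2, 9] (same object as b, c); b = [460, 6, 2, 9] (same object as a, c); c = [460, 6, 2, 9] (same object as a, b)
`b.append(306)` → a = [460, 6, 2, 9, 306] (same object as b, c); b = [460, 6, 2, 9, 306] (same object as a, c); c = [460, 6, 2, 9, 306] (same object as a, b)
`print(a)` → prints [460, 6, 2, 9, 306]
`print(c)` → prints [460, 6, 2, 9, 306]

Answer:
[460, 6, 2, 9, 306]
[460, 6, 2, 9, 306]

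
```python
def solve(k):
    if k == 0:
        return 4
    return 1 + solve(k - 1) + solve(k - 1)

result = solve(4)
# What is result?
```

solve(k) = 1 + 2·solve(k-1), solve(0)=4. Closed form: (4+1)·2^4 - 1 = 79.

Answer: 79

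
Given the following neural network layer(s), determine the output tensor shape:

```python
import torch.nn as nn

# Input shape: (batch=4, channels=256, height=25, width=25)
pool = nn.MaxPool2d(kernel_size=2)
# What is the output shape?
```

Input: (4, 256, 25, 25) -> Output: (4, 256, 12, 12)

Answer: (4, 256, 12, 12)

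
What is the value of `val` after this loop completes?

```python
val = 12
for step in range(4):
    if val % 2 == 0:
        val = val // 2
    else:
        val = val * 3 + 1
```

Collatz-style transformation from 12
`val` takes the values: 12 → 6 → 3 → 10 → 5

Answer: 5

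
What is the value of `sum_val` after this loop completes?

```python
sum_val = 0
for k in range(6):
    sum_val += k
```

Sum of 0 to 5 = 15
`sum_val` takes the values: 0 → 1 → 3 → 6 → 10 → 15

Answer: 15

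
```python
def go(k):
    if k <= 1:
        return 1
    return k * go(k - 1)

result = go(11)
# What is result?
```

go(11) = 11 * 10 * 9 * 8 * 7 * 6 * 5 * 4 * 3 * 2 * 1 = 39916800

Answer: 39916800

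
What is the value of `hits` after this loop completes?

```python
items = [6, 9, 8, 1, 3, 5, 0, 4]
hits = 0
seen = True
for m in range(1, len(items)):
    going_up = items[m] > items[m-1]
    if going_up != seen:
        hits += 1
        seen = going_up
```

Count direction changes in [6, 9, 8, 1, 3, 5, 0, 4]
`hits` takes the values: 0 → 1 → 2 → 3 → 4

Answer: 4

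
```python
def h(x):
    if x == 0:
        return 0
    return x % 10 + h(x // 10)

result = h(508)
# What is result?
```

Sum of digits of 508: 8 + 0 + 5 = 13

Answer: 13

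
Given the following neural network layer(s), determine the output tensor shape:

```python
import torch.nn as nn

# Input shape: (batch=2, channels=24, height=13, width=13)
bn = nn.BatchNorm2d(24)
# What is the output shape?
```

Input: (2, 24, 13, 13) -> Output: (2, 24, 13, 13)

Answer: (2, 24, 13, 13)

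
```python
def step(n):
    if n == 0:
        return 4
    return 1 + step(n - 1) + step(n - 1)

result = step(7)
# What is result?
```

step(n) = 1 + 2·step(n-1), step(0)=4. Closed form: (4+1)·2^7 - 1 = 639.

Answer: 639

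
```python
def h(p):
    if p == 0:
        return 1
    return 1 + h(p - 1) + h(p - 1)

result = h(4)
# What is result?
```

h(p) = 1 + 2·h(p-1), h(0)=1. Closed form: (1+1)·2^4 - 1 = 31.

Answer: 31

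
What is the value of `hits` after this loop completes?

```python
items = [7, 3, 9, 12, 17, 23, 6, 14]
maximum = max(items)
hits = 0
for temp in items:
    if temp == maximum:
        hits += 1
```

Count of max value 23 in [7, 3, 9, 12, 17, 23, 6, 14]
`hits` takes the values: 0 → 1

Answer: 1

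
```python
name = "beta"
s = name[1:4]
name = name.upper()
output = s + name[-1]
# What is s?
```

Trace:
`name = "beta"` → name = 'beta'
`s = name[1:4]` → s = 'eta'
`name = name.upper()` → name = 'BETA'
`output = s + name[-1]` → output = 'etaA'
So s = 'eta'

Answer: 'eta'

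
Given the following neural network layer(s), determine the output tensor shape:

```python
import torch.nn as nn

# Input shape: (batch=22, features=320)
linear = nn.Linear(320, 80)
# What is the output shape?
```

Input: (22, 320) -> Output: (22, 80)

Answer: (22, 80)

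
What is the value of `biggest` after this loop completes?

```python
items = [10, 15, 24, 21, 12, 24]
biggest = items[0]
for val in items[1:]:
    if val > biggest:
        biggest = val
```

Maximum of [10, 15, 24, 21, 12, 24]
`biggest` takes the values: 10 → 15 → 24

Answer: 24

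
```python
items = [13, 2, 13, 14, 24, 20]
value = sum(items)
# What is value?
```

Trace:
`items = [13, 2, 13, 14, 24, 20]` → items = [13, 2, 13, 14, 24, 20]
`value = sum(items)` → value = 86
So value = 86

Answer: 86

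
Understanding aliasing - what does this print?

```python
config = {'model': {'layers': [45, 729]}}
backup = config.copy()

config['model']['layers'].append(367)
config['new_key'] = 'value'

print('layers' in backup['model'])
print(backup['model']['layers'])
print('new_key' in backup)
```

Key concept: shallow copy gotcha with nested dict.
Step by step:
`config = {'model': {'layers': [45, 729]}}` → config = {'model': {'layers': [45, 729]}}
`backup = config.copy()` → backup = {'model': {'layers': [45, 729]}}
`config['model']['layers'].append(367)` → config = {'model': {'layers': [45, 729, 367]}}; backup = {'model': {'layers': [45, 729, 367]}}
`config['new_key'] = 'value'` → config = {'model': {'layers': [45, 729, 367]}, 'new_key': 'value'}
`print('layers' in backup['model'])` → prints True
`print(backup['model']['layers'])` → prints [45, 729, 367]
`print('new_key' in backup)` → prints False

Answer:
True
[45, 729, 367]
False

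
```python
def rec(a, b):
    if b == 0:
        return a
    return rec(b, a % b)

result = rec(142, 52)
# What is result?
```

rec(142, 52) -> rec(52, 38) -> rec(38, 14) -> rec(14, 10) -> rec(10, 4) -> rec(4, 2) -> rec(2, 0) -> 2

Answer: 2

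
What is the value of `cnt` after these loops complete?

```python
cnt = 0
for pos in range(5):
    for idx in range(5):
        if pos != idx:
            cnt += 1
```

5² - 5 (exclude diagonal)
`cnt` takes the values: 0 → 1 → 2 → 3 → 4 → 5 → 6 → 7 → 8 → 9 → 10 → 11 → 12 → 13 → 14 → 15 → 16 → 17 → 18 → 19 → 20

Answer: 20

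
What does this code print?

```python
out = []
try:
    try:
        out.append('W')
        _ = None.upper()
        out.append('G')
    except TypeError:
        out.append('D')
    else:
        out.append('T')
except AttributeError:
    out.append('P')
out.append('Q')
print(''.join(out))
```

Execution trace: 'W' (try body) → 'P' (outer except AttributeError) → 'Q' (after the try/except). Output: WPQ

Answer: WPQ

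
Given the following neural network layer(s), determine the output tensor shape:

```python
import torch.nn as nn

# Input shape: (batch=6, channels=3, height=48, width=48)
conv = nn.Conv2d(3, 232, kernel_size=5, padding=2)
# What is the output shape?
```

Input: (6, 3, 48, 48) -> Output: (6, 232, 48, 48)

Answer: (6, 232, 48, 48)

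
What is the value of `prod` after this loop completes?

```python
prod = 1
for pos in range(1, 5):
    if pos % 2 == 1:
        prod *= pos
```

Product of odd numbers 1 to 4
`prod` takes the values: 1 → 3

Answer: 3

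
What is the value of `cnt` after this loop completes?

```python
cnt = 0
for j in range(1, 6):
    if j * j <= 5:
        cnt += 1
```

Count numbers where j² ≤ 5
`cnt` takes the values: 0 → 1 → 2

Answer: 2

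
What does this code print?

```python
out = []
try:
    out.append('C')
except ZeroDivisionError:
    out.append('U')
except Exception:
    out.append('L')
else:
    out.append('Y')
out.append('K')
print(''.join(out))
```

Execution trace: 'C' (try body, no exception) → 'Y' (else) → 'K' (after the try/except). Output: CYK

Answer: CYK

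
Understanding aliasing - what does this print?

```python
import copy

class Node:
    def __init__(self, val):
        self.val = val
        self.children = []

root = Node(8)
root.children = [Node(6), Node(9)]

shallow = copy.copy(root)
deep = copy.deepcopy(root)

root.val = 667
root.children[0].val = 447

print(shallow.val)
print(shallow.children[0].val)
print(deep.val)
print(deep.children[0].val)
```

Key concept: deep copy with custom objects.
Step by step:
`root = Node(8)` → root = Node(val=8, children=[])
`root.children = [Node(6), Node(9)]` → root = Node(val=8, children=[Node(val=6, children=[]), Node(val=9, children=[])])
`shallow = copy.copy(root)` → shallow = Node(val=8, children=[Node(val=6, children=[]), Node(val=9, children=[])])
`deep = copy.deepcopy(root)` → deep = Node(val=8, children=[Node(val=6, children=[]), Node(val=9, children=[])])
`root.val = 667` → root = Node(val=667, children=[Node(val=6, children=[]), Node(val=9, children=[])])
`root.children[0].val = 447` → root = Node(val=667, children=[Node(val=447, children=[]), Node(val=9, children=[])]); shallow = Node(val=8, children=[Node(val=447, children=[]), Node(val=9, children=[])])
`print(shallow.val)` → prints 8
`print(shallow.children[0].val)` → prints 447
`print(deep.val)` → prints 8
`print(deep.children[0].val)` → prints 6

Answer:
8
447
8
6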